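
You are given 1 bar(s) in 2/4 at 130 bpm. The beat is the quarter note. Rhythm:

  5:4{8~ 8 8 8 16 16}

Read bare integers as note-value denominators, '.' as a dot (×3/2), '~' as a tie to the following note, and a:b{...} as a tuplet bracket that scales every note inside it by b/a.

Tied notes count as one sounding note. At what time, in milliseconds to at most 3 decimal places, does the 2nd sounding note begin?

note 2 onset = 4/5b = 369.231ms

1. 0.0ms @ 0 + 369.231ms (4/5)
2. 369.231ms @ 4/5 + 184.615ms (2/5)
3. 553.846ms @ 6/5 + 184.615ms (2/5)
4. 738.462ms @ 8/5 + 92.308ms (1/5)
5. 830.769ms @ 9/5 + 92.308ms (1/5)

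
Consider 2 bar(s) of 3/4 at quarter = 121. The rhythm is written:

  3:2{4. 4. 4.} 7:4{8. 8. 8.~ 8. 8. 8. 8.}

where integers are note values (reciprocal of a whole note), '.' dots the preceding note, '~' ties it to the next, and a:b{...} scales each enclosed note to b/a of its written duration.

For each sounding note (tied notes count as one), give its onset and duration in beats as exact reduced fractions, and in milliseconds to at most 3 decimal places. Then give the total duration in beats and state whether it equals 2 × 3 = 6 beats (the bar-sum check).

1) 0.0ms=0b +495.868ms=1b
2) 495.868ms=1b +495.868ms=1b
3) 991.736ms=2b +495.868ms=1b
4) 1487.603ms=3b +212.515ms=3/7b
5) 1700.118ms=24/7b +212.515ms=3/7b
6) 1912.633ms=27/7b +425.03ms=6/7b
7) 2337.662ms=33/7b +212.515ms=3/7b
8) 2550.177ms=36/7b +212.515ms=3/7b
9) 2762.692ms=39/7b +212.515ms=3/7b
Σ=6b of 6 (121bpm 3/4) — PASS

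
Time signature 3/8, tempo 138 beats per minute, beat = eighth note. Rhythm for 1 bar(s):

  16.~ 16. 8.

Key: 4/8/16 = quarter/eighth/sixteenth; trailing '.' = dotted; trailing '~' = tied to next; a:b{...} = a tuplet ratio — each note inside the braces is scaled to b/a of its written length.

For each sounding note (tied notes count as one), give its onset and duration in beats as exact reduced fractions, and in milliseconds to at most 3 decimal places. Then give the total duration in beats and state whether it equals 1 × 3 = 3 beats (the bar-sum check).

1) 0.0ms=0b +652.174ms=3/2b
2) 652.174ms=3/2b +652.174ms=3/2b
Σ=3b of 3 (138bpm 3/8) — PASS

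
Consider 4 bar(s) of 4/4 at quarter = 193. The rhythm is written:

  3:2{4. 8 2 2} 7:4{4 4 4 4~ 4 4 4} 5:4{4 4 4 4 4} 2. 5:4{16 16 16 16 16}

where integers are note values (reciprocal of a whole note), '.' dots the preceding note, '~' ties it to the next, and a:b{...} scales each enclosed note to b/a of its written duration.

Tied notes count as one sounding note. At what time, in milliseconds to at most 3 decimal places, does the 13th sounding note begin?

note 13 onset = 48/5b = 2984.456ms

1. 0.0ms @ 0 + 310.881ms (1)
2. 310.881ms @ 1 + 103.627ms (1/3)
3. 414.508ms @ 4/3 + 414.508ms (4/3)
4. 829.016ms @ 8/3 + 414.508ms (4/3)
5. 1243.523ms @ 4 + 177.646ms (4/7)
6. 1421.17ms @ 32/7 + 177.646ms (4/7)
7. 1598.816ms @ 36/7 + 177.646ms (4/7)
8. 1776.462ms @ 40/7 + 355.292ms (8/7)
9. 2131.754ms @ 48/7 + 177.646ms (4/7)
10. 2309.4ms @ 52/7 + 177.646ms (4/7)
11. 2487.047ms @ 8 + 248.705ms (4/5)
12. 2735.751ms @ 44/5 + 248.705ms (4/5)
13. 2984.456ms @ 48/5 + 248.705ms (4/5)
14. 3233.161ms @ 52/5 + 248.705ms (4/5)
15. 3481.865ms @ 56/5 + 248.705ms (4/5)
16. 3730.57ms @ 12 + 932.642ms (3)
17. 4663.212ms @ 15 + 62.176ms (1/5)
18. 4725.389ms @ 76/5 + 62.176ms (1/5)
19. 4787.565ms @ 77/5 + 62.176ms (1/5)
20. 4849.741ms @ 78/5 + 62.176ms (1/5)
21. 4911.917ms @ 79/5 + 62.176ms (1/5)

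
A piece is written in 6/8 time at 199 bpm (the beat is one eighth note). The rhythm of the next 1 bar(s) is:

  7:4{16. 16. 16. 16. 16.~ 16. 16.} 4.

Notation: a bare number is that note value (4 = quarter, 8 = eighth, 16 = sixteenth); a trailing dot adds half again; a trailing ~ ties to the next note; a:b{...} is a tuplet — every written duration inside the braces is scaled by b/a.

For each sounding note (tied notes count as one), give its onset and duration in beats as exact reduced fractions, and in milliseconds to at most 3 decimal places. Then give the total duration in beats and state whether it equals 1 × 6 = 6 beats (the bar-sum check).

1) 0.0ms=0b +129.218ms=3/7b
2) 129.218ms=3/7b +129.218ms=3/7b
3) 258.435ms=6/7b +129.218ms=3/7b
4) 387.653ms=9/7b +129.218ms=3/7b
5) 516.87ms=12/7b +258.435ms=6/7b
6) 775.305ms=18/7b +129.218ms=3/7b
7) 904.523ms=3b +904.523ms=3b
Σ=6b of 6 (199bpm 6/8) — PASS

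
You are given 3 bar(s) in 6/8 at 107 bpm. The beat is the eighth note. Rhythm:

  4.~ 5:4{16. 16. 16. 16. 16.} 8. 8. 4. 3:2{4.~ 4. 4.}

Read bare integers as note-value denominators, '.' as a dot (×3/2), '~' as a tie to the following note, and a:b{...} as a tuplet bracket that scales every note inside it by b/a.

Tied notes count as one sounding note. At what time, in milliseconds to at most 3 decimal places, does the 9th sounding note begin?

note 9 onset = 12b = 6728.972ms

1. 0.0ms @ 0 + 2018.692ms (18/5)
2. 2018.692ms @ 18/5 + 336.449ms (3/5)
3. 2355.14ms @ 21/5 + 336.449ms (3/5)
4. 2691.589ms @ 24/5 + 336.449ms (3/5)
5. 3028.037ms @ 27/5 + 336.449ms (3/5)
6. 3364.486ms @ 6 + 841.121ms (3/2)
7. 4205.607ms @ 15/2 + 841.121ms (3/2)
8. 5046.729ms @ 9 + 1682.243ms (3)
9. 6728.972ms @ 12 + 2242.991ms (4)
10. 8971.963ms @ 16 + 1121.495ms (2)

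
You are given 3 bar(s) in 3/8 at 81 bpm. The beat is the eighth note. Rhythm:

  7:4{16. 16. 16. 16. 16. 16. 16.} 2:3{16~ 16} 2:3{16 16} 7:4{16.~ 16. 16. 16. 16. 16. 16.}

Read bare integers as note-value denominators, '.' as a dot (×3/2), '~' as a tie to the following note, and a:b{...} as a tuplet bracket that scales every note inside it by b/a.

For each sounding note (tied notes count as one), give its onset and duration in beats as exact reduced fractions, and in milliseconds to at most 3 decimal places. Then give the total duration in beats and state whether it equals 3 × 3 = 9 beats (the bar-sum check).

1) 0.0ms=0b +317.46ms=3/7b
2) 317.46ms=3/7b +317.46ms=3/7b
3) 634.921ms=6/7b +317.46ms=3/7b
4) 952.381ms=9/7b +317.46ms=3/7b
5) 1269.841ms=12/7b +317.46ms=3/7b
6) 1587.302ms=15/7b +317.46ms=3/7b
7) 1904.762ms=18/7b +317.46ms=3/7b
8) 2222.222ms=3b +1111.111ms=3/2b
9) 3333.333ms=9/2b +555.556ms=3/4b
10) 3888.889ms=21/4b +555.556ms=3/4b
11) 4444.444ms=6b +634.921ms=6/7b
12) 5079.365ms=48/7b +317.46ms=3/7b
13) 5396.825ms=51/7b +317.46ms=3/7b
14) 5714.286ms=54/7b +317.46ms=3/7b
15) 6031.746ms=57/7b +317.46ms=3/7b
16) 6349.206ms=60/7b +317.46ms=3/7b
Σ=9b of 9 (81bpm 3/8) — PASS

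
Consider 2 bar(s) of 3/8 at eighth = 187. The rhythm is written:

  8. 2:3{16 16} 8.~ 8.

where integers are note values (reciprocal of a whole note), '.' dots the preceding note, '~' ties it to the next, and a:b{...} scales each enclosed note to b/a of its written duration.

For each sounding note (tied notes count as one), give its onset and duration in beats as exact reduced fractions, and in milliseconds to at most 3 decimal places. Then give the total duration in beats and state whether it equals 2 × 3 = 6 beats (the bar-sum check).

1) 0.0ms=0b +481.283ms=3/2b
2) 481.283ms=3/2b +240.642ms=3/4b
3) 721.925ms=9/4b +240.642ms=3/4b
4) 962.567ms=3b +962.567ms=3b
Σ=6b of 6 (187bpm 3/8) — PASS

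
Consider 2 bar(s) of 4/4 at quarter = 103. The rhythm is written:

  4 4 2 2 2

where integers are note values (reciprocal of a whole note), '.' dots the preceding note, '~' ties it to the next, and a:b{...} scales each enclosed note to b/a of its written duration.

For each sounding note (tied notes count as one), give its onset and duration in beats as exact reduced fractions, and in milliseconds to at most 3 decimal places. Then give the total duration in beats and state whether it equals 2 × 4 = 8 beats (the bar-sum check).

1) 0.0ms=0b +582.524ms=1b
2) 582.524ms=1b +582.524ms=1b
3) 1165.049ms=2b +1165.049ms=2b
4) 2330.097ms=4b +1165.049ms=2b
5) 3495.146ms=6b +1165.049ms=2b
Σ=8b of 8 (103bpm 4/4) — PASS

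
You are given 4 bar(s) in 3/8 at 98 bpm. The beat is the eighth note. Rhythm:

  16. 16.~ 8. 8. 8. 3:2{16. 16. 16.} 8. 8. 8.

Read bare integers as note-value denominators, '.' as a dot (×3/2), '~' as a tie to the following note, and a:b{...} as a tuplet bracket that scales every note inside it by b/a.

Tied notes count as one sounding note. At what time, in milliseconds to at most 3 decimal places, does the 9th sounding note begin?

1. 0.0ms @ 0 + 459.184ms (3/4)
2. 459.184ms @ 3/4 + 1377.551ms (9/4)
3. 1836.735ms @ 3 + 918.367ms (3/2)
4. 2755.102ms @ 9/2 + 918.367ms (3/2)
5. 3673.469ms @ 6 + 306.122ms (1/2)
6. 3979.592ms @ 13/2 + 306.122ms (1/2)
7. 4285.714ms @ 7 + 306.122ms (1/2)
8. 4591.837ms @ 15/2 + 918.367ms (3/2)
9. 5510.204ms @ 9 + 918.367ms (3/2)
10. 6428.571ms @ 21/2 + 918.367ms (3/2)

note 9 onset = 9b = 5510.204ms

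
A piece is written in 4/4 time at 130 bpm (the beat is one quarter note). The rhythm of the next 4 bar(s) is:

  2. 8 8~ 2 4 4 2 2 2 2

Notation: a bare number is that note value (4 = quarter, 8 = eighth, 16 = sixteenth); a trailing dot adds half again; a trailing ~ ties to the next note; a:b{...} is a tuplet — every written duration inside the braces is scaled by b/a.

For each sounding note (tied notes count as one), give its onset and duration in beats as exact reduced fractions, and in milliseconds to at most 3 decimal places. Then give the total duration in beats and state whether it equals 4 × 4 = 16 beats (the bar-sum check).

1) 0.0ms=0b +1384.615ms=3b
2) 1384.615ms=3b +230.769ms=1/2b
3) 1615.385ms=7/2b +1153.846ms=5/2b
4) 2769.231ms=6b +461.538ms=1b
5) 3230.769ms=7b +461.538ms=1b
6) 3692.308ms=8b +923.077ms=2b
7) 4615.385ms=10b +923.077ms=2b
8) 5538.462ms=12b +923.077ms=2b
9) 6461.538ms=14b +923.077ms=2b
Σ=16b of 16 (130bpm 4/4) — PASS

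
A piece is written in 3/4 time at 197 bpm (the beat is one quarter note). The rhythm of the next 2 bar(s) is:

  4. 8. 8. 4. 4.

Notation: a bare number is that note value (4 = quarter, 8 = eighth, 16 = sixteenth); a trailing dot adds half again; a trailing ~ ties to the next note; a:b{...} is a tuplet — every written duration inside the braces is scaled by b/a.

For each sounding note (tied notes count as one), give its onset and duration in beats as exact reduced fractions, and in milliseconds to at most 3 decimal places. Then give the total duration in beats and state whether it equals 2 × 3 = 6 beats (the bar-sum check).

1) 0.0ms=0b +456.853ms=3/2b
2) 456.853ms=3/2b +228.426ms=3/4b
3) 685.279ms=9/4b +228.426ms=3/4b
4) 913.706ms=3b +456.853ms=3/2b
5) 1370.558ms=9/2b +456.853ms=3/2b
Σ=6b of 6 (197bpm 3/4) — PASS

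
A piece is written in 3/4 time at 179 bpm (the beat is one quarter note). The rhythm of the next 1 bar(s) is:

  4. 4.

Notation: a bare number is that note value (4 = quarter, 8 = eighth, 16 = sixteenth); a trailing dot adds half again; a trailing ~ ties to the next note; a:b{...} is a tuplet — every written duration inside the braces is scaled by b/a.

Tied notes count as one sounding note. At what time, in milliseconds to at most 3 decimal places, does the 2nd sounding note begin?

note 2 onset = 3/2b = 502.793ms

1. 0.0ms @ 0 + 502.793ms (3/2)
2. 502.793ms @ 3/2 + 502.793ms (3/2)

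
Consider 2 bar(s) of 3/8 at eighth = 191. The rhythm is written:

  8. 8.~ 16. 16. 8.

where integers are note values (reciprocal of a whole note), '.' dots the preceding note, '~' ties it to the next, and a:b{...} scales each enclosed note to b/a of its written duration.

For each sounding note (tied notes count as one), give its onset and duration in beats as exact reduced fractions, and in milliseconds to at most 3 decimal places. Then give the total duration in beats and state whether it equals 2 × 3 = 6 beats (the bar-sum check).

1) 0.0ms=0b +471.204ms=3/2b
2) 471.204ms=3/2b +706.806ms=9/4b
3) 1178.01ms=15/4b +235.602ms=3/4b
4) 1413.613ms=9/2b +471.204ms=3/2b
Σ=6b of 6 (191bpm 3/8) — PASS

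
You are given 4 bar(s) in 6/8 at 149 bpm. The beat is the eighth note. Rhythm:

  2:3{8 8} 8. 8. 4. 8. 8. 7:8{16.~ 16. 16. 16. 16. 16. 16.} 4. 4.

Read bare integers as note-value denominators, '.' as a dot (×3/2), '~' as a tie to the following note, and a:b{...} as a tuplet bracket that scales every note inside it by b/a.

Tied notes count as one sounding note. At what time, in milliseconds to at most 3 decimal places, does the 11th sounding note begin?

note 11 onset = 108/7b = 6212.848ms

1. 0.0ms @ 0 + 604.027ms (3/2)
2. 604.027ms @ 3/2 + 604.027ms (3/2)
3. 1208.054ms @ 3 + 604.027ms (3/2)
4. 1812.081ms @ 9/2 + 604.027ms (3/2)
5. 2416.107ms @ 6 + 1208.054ms (3)
6. 3624.161ms @ 9 + 604.027ms (3/2)
7. 4228.188ms @ 21/2 + 604.027ms (3/2)
8. 4832.215ms @ 12 + 690.316ms (12/7)
9. 5522.531ms @ 96/7 + 345.158ms (6/7)
10. 5867.689ms @ 102/7 + 345.158ms (6/7)
11. 6212.848ms @ 108/7 + 345.158ms (6/7)
12. 6558.006ms @ 114/7 + 345.158ms (6/7)
13. 6903.164ms @ 120/7 + 345.158ms (6/7)
14. 7248.322ms @ 18 + 1208.054ms (3)
15. 8456.376ms @ 21 + 1208.054ms (3)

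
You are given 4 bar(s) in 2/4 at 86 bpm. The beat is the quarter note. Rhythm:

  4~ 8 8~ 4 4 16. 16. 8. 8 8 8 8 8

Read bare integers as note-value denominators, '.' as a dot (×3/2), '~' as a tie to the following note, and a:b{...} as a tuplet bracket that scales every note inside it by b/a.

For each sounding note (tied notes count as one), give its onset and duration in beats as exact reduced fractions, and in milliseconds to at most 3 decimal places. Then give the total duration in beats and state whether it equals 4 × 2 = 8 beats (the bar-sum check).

1) 0.0ms=0b +1046.512ms=3/2b
2) 1046.512ms=3/2b +1046.512ms=3/2b
3) 2093.023ms=3b +697.674ms=1b
4) 2790.698ms=4b +261.628ms=3/8b
5) 3052.326ms=35/8b +261.628ms=3/8b
6) 3313.953ms=19/4b +523.256ms=3/4b
7) 3837.209ms=11/2b +348.837ms=1/2b
8) 4186.047ms=6b +348.837ms=1/2b
9) 4534.884ms=13/2b +348.837ms=1/2b
10) 4883.721ms=7b +348.837ms=1/2b
11) 5232.558ms=15/2b +348.837ms=1/2b
Σ=8b of 8 (86bpm 2/4) — PASS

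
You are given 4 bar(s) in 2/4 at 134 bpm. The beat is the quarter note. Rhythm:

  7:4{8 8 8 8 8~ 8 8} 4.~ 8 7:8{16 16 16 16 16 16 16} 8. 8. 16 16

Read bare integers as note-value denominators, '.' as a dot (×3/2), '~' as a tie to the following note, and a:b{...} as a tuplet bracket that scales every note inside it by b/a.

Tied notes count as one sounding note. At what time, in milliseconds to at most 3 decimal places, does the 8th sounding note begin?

note 8 onset = 4b = 1791.045ms

1. 0.0ms @ 0 + 127.932ms (2/7)
2. 127.932ms @ 2/7 + 127.932ms (2/7)
3. 255.864ms @ 4/7 + 127.932ms (2/7)
4. 383.795ms @ 6/7 + 127.932ms (2/7)
5. 511.727ms @ 8/7 + 255.864ms (4/7)
6. 767.591ms @ 12/7 + 127.932ms (2/7)
7. 895.522ms @ 2 + 895.522ms (2)
8. 1791.045ms @ 4 + 127.932ms (2/7)
9. 1918.977ms @ 30/7 + 127.932ms (2/7)
10. 2046.908ms @ 32/7 + 127.932ms (2/7)
11. 2174.84ms @ 34/7 + 127.932ms (2/7)
12. 2302.772ms @ 36/7 + 127.932ms (2/7)
13. 2430.704ms @ 38/7 + 127.932ms (2/7)
14. 2558.635ms @ 40/7 + 127.932ms (2/7)
15. 2686.567ms @ 6 + 335.821ms (3/4)
16. 3022.388ms @ 27/4 + 335.821ms (3/4)
17. 3358.209ms @ 15/2 + 111.94ms (1/4)
18. 3470.149ms @ 31/4 + 111.94ms (1/4)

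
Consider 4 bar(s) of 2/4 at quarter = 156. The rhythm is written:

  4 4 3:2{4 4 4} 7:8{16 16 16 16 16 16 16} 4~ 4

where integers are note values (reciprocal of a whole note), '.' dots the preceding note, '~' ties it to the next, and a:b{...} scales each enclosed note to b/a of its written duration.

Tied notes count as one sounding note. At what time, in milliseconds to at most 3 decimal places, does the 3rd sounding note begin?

note 3 onset = 2b = 769.231ms

1. 0.0ms @ 0 + 384.615ms (1)
2. 384.615ms @ 1 + 384.615ms (1)
3. 769.231ms @ 2 + 256.41ms (2/3)
4. 1025.641ms @ 8/3 + 256.41ms (2/3)
5. 1282.051ms @ 10/3 + 256.41ms (2/3)
6. 1538.462ms @ 4 + 109.89ms (2/7)
7. 1648.352ms @ 30/7 + 109.89ms (2/7)
8. 1758.242ms @ 32/7 + 109.89ms (2/7)
9. 1868.132ms @ 34/7 + 109.89ms (2/7)
10. 1978.022ms @ 36/7 + 109.89ms (2/7)
11. 2087.912ms @ 38/7 + 109.89ms (2/7)
12. 2197.802ms @ 40/7 + 109.89ms (2/7)
13. 2307.692ms @ 6 + 769.231ms (2)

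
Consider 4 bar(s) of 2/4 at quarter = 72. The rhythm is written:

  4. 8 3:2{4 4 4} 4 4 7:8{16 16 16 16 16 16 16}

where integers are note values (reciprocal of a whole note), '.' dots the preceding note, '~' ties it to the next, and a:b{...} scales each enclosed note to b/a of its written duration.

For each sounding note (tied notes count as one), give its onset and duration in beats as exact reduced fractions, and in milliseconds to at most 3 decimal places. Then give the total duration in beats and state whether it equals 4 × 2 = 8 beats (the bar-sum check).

1) 0.0ms=0b +1250.0ms=3/2b
2) 1250.0ms=3/2b +416.667ms=1/2b
3) 1666.667ms=2b +555.556ms=2/3b
4) 2222.222ms=8/3b +555.556ms=2/3b
5) 2777.778ms=10/3b +555.556ms=2/3b
6) 3333.333ms=4b +833.333ms=1b
7) 4166.667ms=5b +833.333ms=1b
8) 5000.0ms=6b +238.095ms=2/7b
9) 5238.095ms=44/7b +238.095ms=2/7b
10) 5476.19ms=46/7b +238.095ms=2/7b
11) 5714.286ms=48/7b +238.095ms=2/7b
12) 5952.381ms=50/7b +238.095ms=2/7b
13) 6190.476ms=52/7b +238.095ms=2/7b
14) 6428.571ms=54/7b +238.095ms=2/7b
Σ=8b of 8 (72bpm 2/4) — PASS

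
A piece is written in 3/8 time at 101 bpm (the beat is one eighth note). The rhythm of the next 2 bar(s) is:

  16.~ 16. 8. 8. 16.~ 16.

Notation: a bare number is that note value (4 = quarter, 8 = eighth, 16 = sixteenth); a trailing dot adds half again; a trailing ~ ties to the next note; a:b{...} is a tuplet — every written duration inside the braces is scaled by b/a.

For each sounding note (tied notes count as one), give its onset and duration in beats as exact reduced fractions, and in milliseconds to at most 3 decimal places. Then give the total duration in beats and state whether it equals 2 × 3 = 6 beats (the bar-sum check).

1) 0.0ms=0b +891.089ms=3/2b
2) 891.089ms=3/2b +891.089ms=3/2b
3) 1782.178ms=3b +891.089ms=3/2b
4) 2673.267ms=9/2b +891.089ms=3/2b
Σ=6b of 6 (101bpm 3/8) — PASS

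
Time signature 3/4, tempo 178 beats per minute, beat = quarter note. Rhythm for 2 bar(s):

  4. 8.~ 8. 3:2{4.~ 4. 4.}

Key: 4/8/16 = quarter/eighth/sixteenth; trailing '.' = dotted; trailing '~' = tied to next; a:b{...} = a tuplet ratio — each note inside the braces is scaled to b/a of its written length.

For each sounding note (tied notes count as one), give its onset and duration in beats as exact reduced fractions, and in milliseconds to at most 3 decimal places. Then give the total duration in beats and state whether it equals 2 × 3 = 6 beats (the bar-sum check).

1) 0.0ms=0b +505.618ms=3/2b
2) 505.618ms=3/2b +505.618ms=3/2b
3) 1011.236ms=3b +674.157ms=2b
4) 1685.393ms=5b +337.079ms=1b
Σ=6b of 6 (178bpm 3/4) — PASS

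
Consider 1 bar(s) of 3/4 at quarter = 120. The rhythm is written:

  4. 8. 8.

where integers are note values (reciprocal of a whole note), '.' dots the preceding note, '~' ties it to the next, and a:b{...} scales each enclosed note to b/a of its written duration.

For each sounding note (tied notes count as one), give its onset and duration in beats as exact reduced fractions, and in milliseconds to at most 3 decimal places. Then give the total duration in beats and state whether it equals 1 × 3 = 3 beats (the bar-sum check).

1) 0.0ms=0b +750.0ms=3/2b
2) 750.0ms=3/2b +375.0ms=3/4b
3) 1125.0ms=9/4b +375.0ms=3/4b
Σ=3b of 3 (120bpm 3/4) — PASS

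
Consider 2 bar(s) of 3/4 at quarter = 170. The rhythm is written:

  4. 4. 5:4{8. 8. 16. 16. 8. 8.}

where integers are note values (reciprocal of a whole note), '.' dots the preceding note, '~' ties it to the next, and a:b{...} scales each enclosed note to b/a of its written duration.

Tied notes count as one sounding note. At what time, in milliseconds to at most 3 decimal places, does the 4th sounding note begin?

1. 0.0ms @ 0 + 529.412ms (3/2)
2. 529.412ms @ 3/2 + 529.412ms (3/2)
3. 1058.824ms @ 3 + 211.765ms (3/5)
4. 1270.588ms @ 18/5 + 211.765ms (3/5)
5. 1482.353ms @ 21/5 + 105.882ms (3/10)
6. 1588.235ms @ 9/2 + 105.882ms (3/10)
7. 1694.118ms @ 24/5 + 211.765ms (3/5)
8. 1905.882ms @ 27/5 + 211.765ms (3/5)

note 4 onset = 18/5b = 1270.588ms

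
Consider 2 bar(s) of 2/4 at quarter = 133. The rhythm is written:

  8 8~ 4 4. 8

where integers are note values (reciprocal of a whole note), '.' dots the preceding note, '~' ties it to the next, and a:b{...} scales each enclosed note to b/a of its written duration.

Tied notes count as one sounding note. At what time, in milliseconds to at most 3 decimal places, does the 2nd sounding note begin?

1. 0.0ms @ 0 + 225.564ms (1/2)
2. 225.564ms @ 1/2 + 676.692ms (3/2)
3. 902.256ms @ 2 + 676.692ms (3/2)
4. 1578.947ms @ 7/2 + 225.564ms (1/2)

note 2 onset = 1/2b = 225.564ms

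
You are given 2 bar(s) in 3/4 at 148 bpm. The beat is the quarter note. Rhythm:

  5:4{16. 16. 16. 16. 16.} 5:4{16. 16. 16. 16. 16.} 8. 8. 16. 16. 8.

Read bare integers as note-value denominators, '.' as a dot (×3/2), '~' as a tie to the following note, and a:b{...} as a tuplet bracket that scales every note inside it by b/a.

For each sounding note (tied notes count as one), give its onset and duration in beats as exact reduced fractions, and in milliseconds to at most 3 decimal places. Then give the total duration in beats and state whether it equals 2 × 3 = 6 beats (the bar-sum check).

1) 0.0ms=0b +121.622ms=3/10b
2) 121.622ms=3/10b +121.622ms=3/10b
3) 243.243ms=3/5b +121.622ms=3/10b
4) 364.865ms=9/10b +121.622ms=3/10b
5) 486.486ms=6/5b +121.622ms=3/10b
6) 608.108ms=3/2b +121.622ms=3/10b
7) 729.73ms=9/5b +121.622ms=3/10b
8) 851.351ms=21/10b +121.622ms=3/10b
9) 972.973ms=12/5b +121.622ms=3/10b
10) 1094.595ms=27/10b +121.622ms=3/10b
11) 1216.216ms=3b +304.054ms=3/4b
12) 1520.27ms=15/4b +304.054ms=3/4b
13) 1824.324ms=9/2b +152.027ms=3/8b
14) 1976.351ms=39/8b +152.027ms=3/8b
15) 2128.378ms=21/4b +304.054ms=3/4b
Σ=6b of 6 (148bpm 3/4) — PASS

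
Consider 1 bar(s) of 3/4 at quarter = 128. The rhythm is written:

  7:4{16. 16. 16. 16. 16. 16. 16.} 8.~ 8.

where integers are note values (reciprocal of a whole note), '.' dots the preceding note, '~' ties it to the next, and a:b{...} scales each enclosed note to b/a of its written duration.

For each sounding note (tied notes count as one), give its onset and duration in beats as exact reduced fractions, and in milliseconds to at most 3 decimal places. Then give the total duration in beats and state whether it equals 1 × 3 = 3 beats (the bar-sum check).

1) 0.0ms=0b +100.446ms=3/14b
2) 100.446ms=3/14b +100.446ms=3/14b
3) 200.893ms=3/7b +100.446ms=3/14b
4) 301.339ms=9/14b +100.446ms=3/14b
5) 401.786ms=6/7b +100.446ms=3/14b
6) 502.232ms=15/14b +100.446ms=3/14b
7) 602.679ms=9/7b +100.446ms=3/14b
8) 703.125ms=3/2b +703.125ms=3/2b
Σ=3b of 3 (128bpm 3/4) — PASS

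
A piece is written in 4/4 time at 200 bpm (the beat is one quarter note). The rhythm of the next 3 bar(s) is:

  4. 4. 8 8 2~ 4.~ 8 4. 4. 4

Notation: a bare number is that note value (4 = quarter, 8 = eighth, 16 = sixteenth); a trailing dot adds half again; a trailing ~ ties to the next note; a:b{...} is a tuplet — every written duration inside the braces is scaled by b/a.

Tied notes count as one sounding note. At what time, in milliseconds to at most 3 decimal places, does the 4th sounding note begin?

1. 0.0ms @ 0 + 450.0ms (3/2)
2. 450.0ms @ 3/2 + 450.0ms (3/2)
3. 900.0ms @ 3 + 150.0ms (1/2)
4. 1050.0ms @ 7/2 + 150.0ms (1/2)
5. 1200.0ms @ 4 + 1200.0ms (4)
6. 2400.0ms @ 8 + 450.0ms (3/2)
7. 2850.0ms @ 19/2 + 450.0ms (3/2)
8. 3300.0ms @ 11 + 300.0ms (1)

note 4 onset = 7/2b = 1050.0ms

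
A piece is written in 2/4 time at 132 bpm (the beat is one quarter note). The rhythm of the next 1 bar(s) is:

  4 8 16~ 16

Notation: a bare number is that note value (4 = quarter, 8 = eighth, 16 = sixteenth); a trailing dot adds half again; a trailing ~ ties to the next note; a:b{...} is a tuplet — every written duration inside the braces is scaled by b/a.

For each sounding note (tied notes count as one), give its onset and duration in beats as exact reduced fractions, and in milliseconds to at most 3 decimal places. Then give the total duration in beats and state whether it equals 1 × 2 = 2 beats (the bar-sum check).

1) 0.0ms=0b +454.545ms=1b
2) 454.545ms=1b +227.273ms=1/2b
3) 681.818ms=3/2b +227.273ms=1/2b
Σ=2b of 2 (132bpm 2/4) — PASS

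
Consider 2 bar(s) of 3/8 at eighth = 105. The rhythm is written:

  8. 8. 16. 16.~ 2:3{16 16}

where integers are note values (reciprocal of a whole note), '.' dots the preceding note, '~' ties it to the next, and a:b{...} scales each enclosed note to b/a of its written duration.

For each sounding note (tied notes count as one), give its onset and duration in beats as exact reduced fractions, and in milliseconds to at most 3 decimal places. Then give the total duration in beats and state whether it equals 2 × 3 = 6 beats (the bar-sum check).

1) 0.0ms=0b +857.143ms=3/2b
2) 857.143ms=3/2b +857.143ms=3/2b
3) 1714.286ms=3b +428.571ms=3/4b
4) 2142.857ms=15/4b +857.143ms=3/2b
5) 3000.0ms=21/4b +428.571ms=3/4b
Σ=6b of 6 (105bpm 3/8) — PASS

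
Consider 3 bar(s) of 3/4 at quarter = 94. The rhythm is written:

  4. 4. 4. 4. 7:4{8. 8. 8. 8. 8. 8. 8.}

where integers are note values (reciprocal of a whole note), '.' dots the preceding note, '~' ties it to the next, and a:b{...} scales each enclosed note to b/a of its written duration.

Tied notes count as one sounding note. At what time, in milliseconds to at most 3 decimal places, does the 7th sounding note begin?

1. 0.0ms @ 0 + 957.447ms (3/2)
2. 957.447ms @ 3/2 + 957.447ms (3/2)
3. 1914.894ms @ 3 + 957.447ms (3/2)
4. 2872.34ms @ 9/2 + 957.447ms (3/2)
5. 3829.787ms @ 6 + 273.556ms (3/7)
6. 4103.343ms @ 45/7 + 273.556ms (3/7)
7. 4376.9ms @ 48/7 + 273.556ms (3/7)
8. 4650.456ms @ 51/7 + 273.556ms (3/7)
9. 4924.012ms @ 54/7 + 273.556ms (3/7)
10. 5197.568ms @ 57/7 + 273.556ms (3/7)
11. 5471.125ms @ 60/7 + 273.556ms (3/7)

note 7 onset = 48/7b = 4376.9ms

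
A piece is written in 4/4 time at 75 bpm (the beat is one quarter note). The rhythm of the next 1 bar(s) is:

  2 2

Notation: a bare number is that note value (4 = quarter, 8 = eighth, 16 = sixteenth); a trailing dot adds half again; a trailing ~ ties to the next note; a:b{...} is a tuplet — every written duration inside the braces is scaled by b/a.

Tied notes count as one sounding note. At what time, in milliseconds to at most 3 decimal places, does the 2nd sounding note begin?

1. 0.0ms @ 0 + 1600.0ms (2)
2. 1600.0ms @ 2 + 1600.0ms (2)

note 2 onset = 2b = 1600.0ms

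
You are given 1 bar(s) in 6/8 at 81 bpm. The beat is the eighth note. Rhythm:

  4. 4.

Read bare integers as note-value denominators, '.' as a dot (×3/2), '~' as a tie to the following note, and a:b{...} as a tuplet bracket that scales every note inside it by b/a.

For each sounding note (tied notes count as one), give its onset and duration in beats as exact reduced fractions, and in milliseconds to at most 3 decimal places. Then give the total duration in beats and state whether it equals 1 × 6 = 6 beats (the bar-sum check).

1) 0.0ms=0b +2222.222ms=3b
2) 2222.222ms=3b +2222.222ms=3b
Σ=6b of 6 (81bpm 6/8) — PASS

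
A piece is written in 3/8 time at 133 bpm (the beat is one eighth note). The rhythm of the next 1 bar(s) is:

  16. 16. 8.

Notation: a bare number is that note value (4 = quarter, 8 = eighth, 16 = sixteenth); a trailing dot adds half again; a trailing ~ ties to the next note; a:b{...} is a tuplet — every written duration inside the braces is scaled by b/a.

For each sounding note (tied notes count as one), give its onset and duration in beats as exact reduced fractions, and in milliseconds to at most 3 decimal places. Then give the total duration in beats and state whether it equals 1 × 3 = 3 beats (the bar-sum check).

1) 0.0ms=0b +338.346ms=3/4b
2) 338.346ms=3/4b +338.346ms=3/4b
3) 676.692ms=3/2b +676.692ms=3/2b
Σ=3b of 3 (133bpm 3/8) — PASS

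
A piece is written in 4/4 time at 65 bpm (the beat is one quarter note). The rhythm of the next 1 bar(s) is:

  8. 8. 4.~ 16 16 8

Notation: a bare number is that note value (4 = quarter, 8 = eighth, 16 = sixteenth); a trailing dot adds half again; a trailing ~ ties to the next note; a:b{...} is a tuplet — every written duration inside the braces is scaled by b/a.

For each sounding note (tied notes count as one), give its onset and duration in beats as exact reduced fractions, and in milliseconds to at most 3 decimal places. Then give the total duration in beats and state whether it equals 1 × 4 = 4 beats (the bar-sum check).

1) 0.0ms=0b +692.308ms=3/4b
2) 692.308ms=3/4b +692.308ms=3/4b
3) 1384.615ms=3/2b +1615.385ms=7/4b
4) 3000.0ms=13/4b +230.769ms=1/4b
5) 3230.769ms=7/2b +461.538ms=1/2b
Σ=4b of 4 (65bpm 4/4) — PASS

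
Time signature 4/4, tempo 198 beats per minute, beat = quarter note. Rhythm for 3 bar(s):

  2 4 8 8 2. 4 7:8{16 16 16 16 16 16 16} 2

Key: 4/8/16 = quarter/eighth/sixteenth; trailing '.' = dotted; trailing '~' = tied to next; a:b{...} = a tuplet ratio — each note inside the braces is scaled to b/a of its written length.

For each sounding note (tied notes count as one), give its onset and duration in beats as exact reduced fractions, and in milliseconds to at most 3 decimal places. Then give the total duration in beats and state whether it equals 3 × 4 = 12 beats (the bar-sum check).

1) 0.0ms=0b +606.061ms=2b
2) 606.061ms=2b +303.03ms=1b
3) 909.091ms=3b +151.515ms=1/2b
4) 1060.606ms=7/2b +151.515ms=1/2b
5) 1212.121ms=4b +909.091ms=3b
6) 2121.212ms=7b +303.03ms=1b
7) 2424.242ms=8b +86.58ms=2/7b
8) 2510.823ms=58/7b +86.58ms=2/7b
9) 2597.403ms=60/7b +86.58ms=2/7b
10) 2683.983ms=62/7b +86.58ms=2/7b
11) 2770.563ms=64/7b +86.58ms=2/7b
12) 2857.143ms=66/7b +86.58ms=2/7b
13) 2943.723ms=68/7b +86.58ms=2/7b
14) 3030.303ms=10b +606.061ms=2b
Σ=12b of 12 (198bpm 4/4) — PASS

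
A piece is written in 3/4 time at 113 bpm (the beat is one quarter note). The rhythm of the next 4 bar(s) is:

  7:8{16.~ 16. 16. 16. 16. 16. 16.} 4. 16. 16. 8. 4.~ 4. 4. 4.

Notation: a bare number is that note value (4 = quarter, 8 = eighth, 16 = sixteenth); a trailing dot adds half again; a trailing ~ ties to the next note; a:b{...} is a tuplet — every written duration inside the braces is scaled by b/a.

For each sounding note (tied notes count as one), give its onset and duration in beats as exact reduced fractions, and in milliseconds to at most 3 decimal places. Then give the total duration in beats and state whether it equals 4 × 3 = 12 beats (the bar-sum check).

1) 0.0ms=0b +455.12ms=6/7b
2) 455.12ms=6/7b +227.56ms=3/7b
3) 682.68ms=9/7b +227.56ms=3/7b
4) 910.24ms=12/7b +227.56ms=3/7b
5) 1137.8ms=15/7b +227.56ms=3/7b
6) 1365.36ms=18/7b +227.56ms=3/7b
7) 1592.92ms=3b +796.46ms=3/2b
8) 2389.381ms=9/2b +199.115ms=3/8b
9) 2588.496ms=39/8b +199.115ms=3/8b
10) 2787.611ms=21/4b +398.23ms=3/4b
11) 3185.841ms=6b +1592.92ms=3b
12) 4778.761ms=9b +796.46ms=3/2b
13) 5575.221ms=21/2b +796.46ms=3/2b
Σ=12b of 12 (113bpm 3/4) — PASS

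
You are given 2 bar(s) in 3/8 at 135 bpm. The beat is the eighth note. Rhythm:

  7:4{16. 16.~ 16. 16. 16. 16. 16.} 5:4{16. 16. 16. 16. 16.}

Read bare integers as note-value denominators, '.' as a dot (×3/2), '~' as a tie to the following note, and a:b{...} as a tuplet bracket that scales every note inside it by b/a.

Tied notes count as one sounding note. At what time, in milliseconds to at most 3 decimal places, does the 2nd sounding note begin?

note 2 onset = 3/7b = 190.476ms

1. 0.0ms @ 0 + 190.476ms (3/7)
2. 190.476ms @ 3/7 + 380.952ms (6/7)
3. 571.429ms @ 9/7 + 190.476ms (3/7)
4. 761.905ms @ 12/7 + 190.476ms (3/7)
5. 952.381ms @ 15/7 + 190.476ms (3/7)
6. 1142.857ms @ 18/7 + 190.476ms (3/7)
7. 1333.333ms @ 3 + 266.667ms (3/5)
8. 1600.0ms @ 18/5 + 266.667ms (3/5)
9. 1866.667ms @ 21/5 + 266.667ms (3/5)
10. 2133.333ms @ 24/5 + 266.667ms (3/5)
11. 2400.0ms @ 27/5 + 266.667ms (3/5)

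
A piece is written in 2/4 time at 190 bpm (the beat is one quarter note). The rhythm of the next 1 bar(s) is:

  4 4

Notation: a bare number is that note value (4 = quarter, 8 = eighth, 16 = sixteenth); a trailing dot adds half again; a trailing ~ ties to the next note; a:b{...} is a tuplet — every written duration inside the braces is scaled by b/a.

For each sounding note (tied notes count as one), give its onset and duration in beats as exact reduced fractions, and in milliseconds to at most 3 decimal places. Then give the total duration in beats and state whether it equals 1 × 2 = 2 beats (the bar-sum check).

1) 0.0ms=0b +315.789ms=1b
2) 315.789ms=1b +315.789ms=1b
Σ=2b of 2 (190bpm 2/4) — PASS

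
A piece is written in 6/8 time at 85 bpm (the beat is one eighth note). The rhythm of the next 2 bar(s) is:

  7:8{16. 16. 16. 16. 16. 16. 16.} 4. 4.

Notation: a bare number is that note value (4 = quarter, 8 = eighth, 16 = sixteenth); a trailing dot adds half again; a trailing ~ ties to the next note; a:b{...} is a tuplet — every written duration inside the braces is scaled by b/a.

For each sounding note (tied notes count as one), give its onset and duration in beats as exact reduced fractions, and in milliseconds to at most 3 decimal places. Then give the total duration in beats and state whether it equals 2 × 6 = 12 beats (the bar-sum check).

1) 0.0ms=0b +605.042ms=6/7b
2) 605.042ms=6/7b +605.042ms=6/7b
3) 1210.084ms=12/7b +605.042ms=6/7b
4) 1815.126ms=18/7b +605.042ms=6/7b
5) 2420.168ms=24/7b +605.042ms=6/7b
6) 3025.21ms=30/7b +605.042ms=6/7b
7) 3630.252ms=36/7b +605.042ms=6/7b
8) 4235.294ms=6b +2117.647ms=3b
9) 6352.941ms=9b +2117.647ms=3b
Σ=12b of 12 (85bpm 6/8) — PASS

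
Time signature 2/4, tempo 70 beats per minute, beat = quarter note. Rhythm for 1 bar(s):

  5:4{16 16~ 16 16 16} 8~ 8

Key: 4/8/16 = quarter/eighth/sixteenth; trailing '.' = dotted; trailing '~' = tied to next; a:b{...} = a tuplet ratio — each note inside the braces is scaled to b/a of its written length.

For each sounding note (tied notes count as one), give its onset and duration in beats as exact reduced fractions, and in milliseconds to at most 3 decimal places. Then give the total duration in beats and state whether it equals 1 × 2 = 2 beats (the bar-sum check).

1) 0.0ms=0b +171.429ms=1/5b
2) 171.429ms=1/5b +342.857ms=2/5b
3) 514.286ms=3/5b +171.429ms=1/5b
4) 685.714ms=4/5b +171.429ms=1/5b
5) 857.143ms=1b +857.143ms=1b
Σ=2b of 2 (70bpm 2/4) — PASS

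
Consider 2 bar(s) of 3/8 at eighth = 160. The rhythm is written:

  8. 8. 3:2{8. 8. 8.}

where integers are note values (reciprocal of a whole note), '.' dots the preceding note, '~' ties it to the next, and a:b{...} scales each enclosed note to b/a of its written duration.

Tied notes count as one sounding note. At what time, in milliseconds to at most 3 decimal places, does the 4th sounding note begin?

note 4 onset = 4b = 1500.0ms

1. 0.0ms @ 0 + 562.5ms (3/2)
2. 562.5ms @ 3/2 + 562.5ms (3/2)
3. 1125.0ms @ 3 + 375.0ms (1)
4. 1500.0ms @ 4 + 375.0ms (1)
5. 1875.0ms @ 5 + 375.0ms (1)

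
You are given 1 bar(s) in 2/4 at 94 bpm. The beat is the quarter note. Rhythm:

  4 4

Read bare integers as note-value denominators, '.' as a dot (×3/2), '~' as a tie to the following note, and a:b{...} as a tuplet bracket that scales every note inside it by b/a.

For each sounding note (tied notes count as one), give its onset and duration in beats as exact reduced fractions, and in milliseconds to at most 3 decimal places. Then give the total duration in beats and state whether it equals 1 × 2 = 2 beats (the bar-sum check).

1) 0.0ms=0b +638.298ms=1b
2) 638.298ms=1b +638.298ms=1b
Σ=2b of 2 (94bpm 2/4) — PASS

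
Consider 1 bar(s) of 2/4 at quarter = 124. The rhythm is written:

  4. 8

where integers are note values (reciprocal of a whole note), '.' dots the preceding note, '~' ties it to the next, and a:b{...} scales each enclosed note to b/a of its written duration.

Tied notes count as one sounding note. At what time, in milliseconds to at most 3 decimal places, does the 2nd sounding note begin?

note 2 onset = 3/2b = 725.806ms

1. 0.0ms @ 0 + 725.806ms (3/2)
2. 725.806ms @ 3/2 + 241.935ms (1/2)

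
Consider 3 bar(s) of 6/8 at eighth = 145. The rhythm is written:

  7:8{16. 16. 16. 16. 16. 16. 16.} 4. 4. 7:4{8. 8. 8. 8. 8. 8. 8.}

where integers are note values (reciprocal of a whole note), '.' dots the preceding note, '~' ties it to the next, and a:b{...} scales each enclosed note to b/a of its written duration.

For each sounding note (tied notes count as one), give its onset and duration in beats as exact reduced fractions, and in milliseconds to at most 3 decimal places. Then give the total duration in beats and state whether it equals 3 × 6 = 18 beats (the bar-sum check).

1) 0.0ms=0b +354.68ms=6/7b
2) 354.68ms=6/7b +354.68ms=6/7b
3) 709.36ms=12/7b +354.68ms=6/7b
4) 1064.039ms=18/7b +354.68ms=6/7b
5) 1418.719ms=24/7b +354.68ms=6/7b
6) 1773.399ms=30/7b +354.68ms=6/7b
7) 2128.079ms=36/7b +354.68ms=6/7b
8) 2482.759ms=6b +1241.379ms=3b
9) 3724.138ms=9b +1241.379ms=3b
10) 4965.517ms=12b +354.68ms=6/7b
11) 5320.197ms=90/7b +354.68ms=6/7b
12) 5674.877ms=96/7b +354.68ms=6/7b
13) 6029.557ms=102/7b +354.68ms=6/7b
14) 6384.236ms=108/7b +354.68ms=6/7b
15) 6738.916ms=114/7b +354.68ms=6/7b
16) 7093.596ms=120/7b +354.68ms=6/7b
Σ=18b of 18 (145bpm 6/8) — PASS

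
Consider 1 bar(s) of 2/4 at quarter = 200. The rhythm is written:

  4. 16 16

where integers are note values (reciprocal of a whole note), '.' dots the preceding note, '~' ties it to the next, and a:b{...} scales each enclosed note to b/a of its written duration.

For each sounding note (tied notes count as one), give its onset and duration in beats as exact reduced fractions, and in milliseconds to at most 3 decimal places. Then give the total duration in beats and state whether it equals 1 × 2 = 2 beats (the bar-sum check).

1) 0.0ms=0b +450.0ms=3/2b
2) 450.0ms=3/2b +75.0ms=1/4b
3) 525.0ms=7/4b +75.0ms=1/4b
Σ=2b of 2 (200bpm 2/4) — PASS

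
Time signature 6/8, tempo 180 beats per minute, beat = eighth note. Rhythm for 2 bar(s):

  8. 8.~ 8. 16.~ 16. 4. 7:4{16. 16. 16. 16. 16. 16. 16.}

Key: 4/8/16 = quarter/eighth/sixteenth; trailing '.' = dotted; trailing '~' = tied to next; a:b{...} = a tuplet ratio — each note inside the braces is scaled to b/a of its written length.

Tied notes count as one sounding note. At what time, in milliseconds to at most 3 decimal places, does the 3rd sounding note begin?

1. 0.0ms @ 0 + 500.0ms (3/2)
2. 500.0ms @ 3/2 + 1000.0ms (3)
3. 1500.0ms @ 9/2 + 500.0ms (3/2)
4. 2000.0ms @ 6 + 1000.0ms (3)
5. 3000.0ms @ 9 + 142.857ms (3/7)
6. 3142.857ms @ 66/7 + 142.857ms (3/7)
7. 3285.714ms @ 69/7 + 142.857ms (3/7)
8. 3428.571ms @ 72/7 + 142.857ms (3/7)
9. 3571.429ms @ 75/7 + 142.857ms (3/7)
10. 3714.286ms @ 78/7 + 142.857ms (3/7)
11. 3857.143ms @ 81/7 + 142.857ms (3/7)

note 3 onset = 9/2b = 1500.0ms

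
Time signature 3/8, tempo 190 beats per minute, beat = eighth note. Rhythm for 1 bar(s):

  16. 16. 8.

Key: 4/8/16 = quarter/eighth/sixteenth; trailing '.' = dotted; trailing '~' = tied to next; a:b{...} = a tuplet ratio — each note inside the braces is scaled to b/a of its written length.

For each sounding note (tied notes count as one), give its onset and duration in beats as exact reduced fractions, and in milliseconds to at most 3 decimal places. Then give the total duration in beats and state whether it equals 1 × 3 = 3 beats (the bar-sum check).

1) 0.0ms=0b +236.842ms=3/4b
2) 236.842ms=3/4b +236.842ms=3/4b
3) 473.684ms=3/2b +473.684ms=3/2b
Σ=3b of 3 (190bpm 3/8) — PASS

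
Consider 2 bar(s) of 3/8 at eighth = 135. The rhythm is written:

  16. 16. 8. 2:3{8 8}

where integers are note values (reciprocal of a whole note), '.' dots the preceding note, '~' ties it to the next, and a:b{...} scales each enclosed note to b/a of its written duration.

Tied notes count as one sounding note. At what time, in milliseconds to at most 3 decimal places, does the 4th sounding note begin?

1. 0.0ms @ 0 + 333.333ms (3/4)
2. 333.333ms @ 3/4 + 333.333ms (3/4)
3. 666.667ms @ 3/2 + 666.667ms (3/2)
4. 1333.333ms @ 3 + 666.667ms (3/2)
5. 2000.0ms @ 9/2 + 666.667ms (3/2)

note 4 onset = 3b = 1333.333ms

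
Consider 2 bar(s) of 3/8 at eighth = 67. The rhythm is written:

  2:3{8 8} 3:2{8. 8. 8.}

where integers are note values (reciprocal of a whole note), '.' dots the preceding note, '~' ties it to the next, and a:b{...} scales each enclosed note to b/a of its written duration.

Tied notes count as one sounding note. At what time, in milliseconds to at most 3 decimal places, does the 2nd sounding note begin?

1. 0.0ms @ 0 + 1343.284ms (3/2)
2. 1343.284ms @ 3/2 + 1343.284ms (3/2)
3. 2686.567ms @ 3 + 895.522ms (1)
4. 3582.09ms @ 4 + 895.522ms (1)
5. 4477.612ms @ 5 + 895.522ms (1)

note 2 onset = 3/2b = 1343.284ms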